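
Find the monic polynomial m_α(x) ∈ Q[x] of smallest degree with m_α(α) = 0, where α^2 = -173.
m_α(x) = x^2 + 173

α satisfies α^2 + 173 = 0, so x^2 + 173 annihilates α. Since d = -173 is squarefree and ≠ 1, it is not a perfect square in Q, so x^2 + 173 has no rational root and is therefore irreducible over Q (a degree-2 polynomial over a field is irreducible iff it has no root). Hence m_α(x) = x^2 + 173.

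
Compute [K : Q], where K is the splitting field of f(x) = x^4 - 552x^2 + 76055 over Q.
[K : Q] = 4

Solving the quadratic in x^2: x^2 = (552 ± √(552^2 - 4·76055))/2 = (552 ± √484)/2 = (552 ± 22)/2, giving x^2 = 287 or x^2 = 265. So f(x) = (x^2 - 287)(x^2 - 265) and the roots of f are ±√287, ±√265. Hence the splitting field is K = Q(√287, √265). Since 287 and 265 are distinct squarefree integers > 1, their product 76055 is not a perfect square, so √265 ∉ Q(√287). By the tower law [K:Q] = [Q(√287,√265):Q(√287)] · [Q(√287):Q] = 2 · 2 = 4.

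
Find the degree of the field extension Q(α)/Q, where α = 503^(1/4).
[Q(α):Q] = 4

α is a root of x^4 - 503. By Eisenstein's criterion at the prime p = 503 (which divides the constant term 503 but p^2 = 253009 does not, since 503 is squarefree), x^4 - 503 is irreducible over Q. Hence [Q(α):Q] = 4.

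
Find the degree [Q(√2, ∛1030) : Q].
[Q(√2, ∛1030) : Q] = 6

Let L = Q(√2, ∛1030). Since Q(√2) ⊂ L and [Q(√2):Q] = 2, the tower law gives 2 | [L:Q]. Likewise Q(∛1030) ⊂ L with [Q(∛1030):Q] = 3 (because 1030 is not a perfect cube), so 3 | [L:Q]. As gcd(2,3) = 1, [L:Q] is divisible by 6. Conversely L is generated over Q by √2 and ∛1030, so [L:Q] ≤ 2·3 = 6. Therefore [Q(√2, ∛1030) : Q] = 6.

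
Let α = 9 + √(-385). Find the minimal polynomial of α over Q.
m_α(x) = x^2 - 18x + 466

From α - 9 = √(-385), squaring gives (α - 9)^2 = -385, i.e. α^2 - 18α + 81 = -385, so α^2 - 18α + 466 = 0. The discriminant of x^2 - 18x + 466 is (-18)^2 - 4·(466) = 324 - 1864 = -1540, and 4·(-385) is not a perfect square in Q since -385 is squarefree and ≠ 1. Hence x^2 - 18x + 466 is irreducible over Q and is the minimal polynomial of α.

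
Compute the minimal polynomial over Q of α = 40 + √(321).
m_α(x) = x^2 - 80x + 1279

From α - 40 = √(321), squaring gives (α - 40)^2 = 321, i.e. α^2 - 80α + 1600 = 321, so α^2 - 80α + 1279 = 0. The discriminant of x^2 - 80x + 1279 is (-80)^2 - 4·(1279) = 6400 - 5116 = 1284, and 4·(321) is not a perfect square in Q since 321 is squarefree and ≠ 1. Hence x^2 - 80x + 1279 is irreducible over Q and is the minimal polynomial of α.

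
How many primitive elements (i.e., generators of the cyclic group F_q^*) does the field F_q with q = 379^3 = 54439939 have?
There are φ(54439938) = 15279840 primitive elements

F_q^* is cyclic of order q - 1 = 54439938. A cyclic group of order m has exactly φ(m) generators. Here m = 54439938 = 2 · 3^4 · 7 · 61 · 787, so the number of primitive elements is φ(54439938) = 15279840.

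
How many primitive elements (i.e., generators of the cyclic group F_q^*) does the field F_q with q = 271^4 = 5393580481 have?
There are φ(5393580480) = 1353646080 primitive elements

F_q^* is cyclic of order q - 1 = 5393580480. A cyclic group of order m has exactly φ(m) generators. Here m = 5393580480 = 2^6 · 3^3 · 5 · 17 · 36721, so the number of primitive elements is φ(5393580480) = 1353646080.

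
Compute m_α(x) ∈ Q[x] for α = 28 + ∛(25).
m_α(x) = x^3 - 84x^2 + 2352x - 21977

Set β = α - 28 = ∛(25), so β^3 = 25. Then (α - 28)^3 - 25 = 0, i.e. α is a root of g(x) = (x - 28)^3 - 25 = x^3 - 84x^2 + 2352x - 21977. Since g(x) = h(x - 28) where h(x) = x^3 - 25, and h is irreducible over Q (because 25 is not a perfect cube, so h has no rational root, and a monic cubic with no rational root is irreducible), g is also irreducible (irreducibility is preserved under the substitution x → x - 28). Hence m_α(x) = x^3 - 84x^2 + 2352x - 21977.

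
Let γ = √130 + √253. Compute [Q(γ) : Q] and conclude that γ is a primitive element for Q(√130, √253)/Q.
[Q(γ) : Q] = 4 (equivalently, Q(γ) = Q(√130, √253))

Obviously Q(γ) ⊆ Q(√130, √253), and [Q(√130, √253):Q] = 4 (since 130, 253 are distinct squarefree integers > 1 with 32890 not a perfect square). To show equality we compute the minimal polynomial of γ. From γ = √130 + √253: γ^2 = 130 + 2√(32890) + 253 = 383 + 2√(32890), so γ^2 - 383 = 2√(32890); squaring, (γ^2 - 383)^2 = 4·32890, i.e. γ^4 - 766γ^2 + 146689 - 131560 = 0, i.e. γ^4 - 766γ^2 + 15129 = 0. So γ is a root of x^4 - 766x^2 + 15129. This polynomial is irreducible over Q: it has no rational root (each ±√130 ± √253 is irrational), and any factorization into two quadratics over Q would force √(32890) ∈ Q (pairing opposite roots) or √130, √253 ∈ Q (other pairings), all impossible. Hence [Q(γ):Q] = 4 = [Q(√130, √253):Q], so Q(γ) = Q(√130, √253).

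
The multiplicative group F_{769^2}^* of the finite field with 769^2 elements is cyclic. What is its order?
|F_{769^2}^*| = 591360

F_{769^2} has 769^2 = 591361 elements; its multiplicative group consists of all nonzero elements, so |F_{769^2}^*| = 591361 - 1 = 591360. (It is cyclic since any finite subgroup of the multiplicative group of a field is cyclic.)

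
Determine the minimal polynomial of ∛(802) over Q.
m_α(x) = x^3 - 802

α satisfies α^3 = 802, so x^3 - 802 annihilates α. By the rational root test, a rational root p/q (in lowest terms) of x^3 - 802 would satisfy p^3 = 802 q^3, forcing q = 1 and p^3 = 802; but 802 is not a perfect cube, contradiction. A monic cubic over Q with no rational root is irreducible (any nontrivial factorization would include a linear factor). Hence x^3 - 802 is the minimal polynomial of α, and in particular [Q(α):Q] = 3.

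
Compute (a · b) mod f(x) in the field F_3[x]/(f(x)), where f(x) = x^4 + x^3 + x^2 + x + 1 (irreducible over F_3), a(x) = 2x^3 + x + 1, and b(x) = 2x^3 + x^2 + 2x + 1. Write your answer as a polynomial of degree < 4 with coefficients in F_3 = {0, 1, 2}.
a · b ≡ 2x^3 + x (mod f(x))

Multiply in F_3[x]: a(x)·b(x) = (2x^3 + x + 1)·(2x^3 + x^2 + 2x + 1) = x^6 + 2x^5 + 2x^3 + 1. This has degree ≥ 4, so divide by f(x) over F_3: x^6 + 2x^5 + 2x^3 + 1 = (x^2 + x + 1)·(x^4 + x^3 + x^2 + x + 1) + (2x^3 + x). Hence a·b ≡ 2x^3 + x (mod f). (F_3[x]/(f) is a field with 3^4 = 81 elements since f is irreducible of degree 4.)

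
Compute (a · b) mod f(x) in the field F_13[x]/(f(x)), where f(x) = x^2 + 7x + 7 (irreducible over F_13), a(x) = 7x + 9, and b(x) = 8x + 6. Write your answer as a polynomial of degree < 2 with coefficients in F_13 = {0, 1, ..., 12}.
a · b ≡ 8x (mod f(x))

Multiply in F_13[x]: a(x)·b(x) = (7x + 9)·(8x + 6) = 4x^2 + 10x + 2. This has degree ≥ 2, so divide by f(x) over F_13: 4x^2 + 10x + 2 = (4)·(x^2 + 7x + 7) + (8x). Hence a·b ≡ 8x (mod f). (F_13[x]/(f) is a field with 13^2 = 169 elements since f is irreducible of degree 2.)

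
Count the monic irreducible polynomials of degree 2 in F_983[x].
There are 482653 monic irreducible polynomials of degree 2 over F_983

Each element of F_{983^2} that lies in no proper subfield is a root of exactly one monic irreducible of degree 2 over F_983, and each such polynomial has 2 distinct roots in F_{983^2}. By Möbius inversion the count is N_983(2) = (1/2) Σ_{d|2} μ(2/d) · 983^d = (1/2)(μ(2)·983^1 + μ(1)·983^2) = 965306/2 = 482653.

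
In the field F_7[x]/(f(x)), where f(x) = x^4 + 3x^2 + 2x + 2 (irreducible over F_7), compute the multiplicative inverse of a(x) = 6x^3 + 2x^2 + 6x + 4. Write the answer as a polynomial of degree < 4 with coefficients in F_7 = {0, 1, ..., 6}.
a(x)^(-1) ≡ 4x^3 + 4x^2 + 5x + 4 (mod f(x))

Since f is irreducible over F_7, F_7[x]/(f) is a field and a(x) ≠ 0 has an inverse. Apply the extended Euclidean algorithm to f(x) and a(x) in F_7[x]: f(x) = (6x + 5)·a(x) + (6x^2 + 4x + 3);  a(x) = (x + 2)·(6x^2 + 4x + 3) + (2x + 5);  (6x^2 + 4x + 3) = (3x + 5)·(2x + 5) + (6). The last nonzero remainder is the constant 6 = gcd(f, a) in F_7. Back-substituting through the division chain expresses 6 = s(x)·a(x) + t(x)·f(x) with s(x) ≡ 3x^3 + 3x^2 + 2x + 3 (mod f), so (3x^3 + 3x^2 + 2x + 3)·a(x) ≡ 6 (mod f). Multiplying by 6^(-1) ≡ 6 in F_7 gives a(x)^(-1) ≡ 6·(3x^3 + 3x^2 + 2x + 3) ≡ 4x^3 + 4x^2 + 5x + 4 (mod f). Check: (6x^3 + 2x^2 + 6x + 4)·(4x^3 + 4x^2 + 5x + 4) = 3x^6 + 4x^5 + 6x^4 + 4x^3 + 5x^2 + 2x + 2 ≡ 1 (mod x^4 + 3x^2 + 2x + 2).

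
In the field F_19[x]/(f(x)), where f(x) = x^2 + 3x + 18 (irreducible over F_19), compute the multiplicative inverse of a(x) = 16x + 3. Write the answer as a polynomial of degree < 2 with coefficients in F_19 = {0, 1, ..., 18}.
a(x)^(-1) ≡ 17x + 11 (mod f(x))

Since f is irreducible over F_19, F_19[x]/(f) is a field and a(x) ≠ 0 has an inverse. Apply the extended Euclidean algorithm to f(x) and a(x) in F_19[x]: f(x) = (6x + 5)·a(x) + (3). The last nonzero remainder is the constant 3 = gcd(f, a) in F_19. Back-substituting through the division chain expresses 3 = s(x)·a(x) + t(x)·f(x) with s(x) ≡ 13x + 14 (mod f), so (13x + 14)·a(x) ≡ 3 (mod f). Multiplying by 3^(-1) ≡ 13 in F_19 gives a(x)^(-1) ≡ 13·(13x + 14) ≡ 17x + 11 (mod f). Check: (16x + 3)·(17x + 11) = 6x^2 + 18x + 14 ≡ 1 (mod x^2 + 3x + 18).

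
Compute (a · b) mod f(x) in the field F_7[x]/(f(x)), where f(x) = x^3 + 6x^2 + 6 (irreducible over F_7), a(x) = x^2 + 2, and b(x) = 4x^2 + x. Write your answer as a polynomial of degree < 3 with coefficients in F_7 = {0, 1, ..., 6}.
a · b ≡ 6x^2 + 6x + 5 (mod f(x))

Multiply in F_7[x]: a(x)·b(x) = (x^2 + 2)·(4x^2 + x) = 4x^4 + x^3 + x^2 + 2x. This has degree ≥ 3, so divide by f(x) over F_7: 4x^4 + x^3 + x^2 + 2x = (4x + 5)·(x^3 + 6x^2 + 6) + (6x^2 + 6x + 5). Hence a·b ≡ 6x^2 + 6x + 5 (mod f). (F_7[x]/(f) is a field with 7^3 = 343 elements since f is irreducible of degree 3.)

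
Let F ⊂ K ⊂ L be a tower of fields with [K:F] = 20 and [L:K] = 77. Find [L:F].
[L:F] = 1540

The tower law says that for any tower of field extensions F ⊂ K ⊂ L with finite degrees, [L:F] = [L:K] · [K:F]. Here this gives [L:F] = 77 · 20 = 1540.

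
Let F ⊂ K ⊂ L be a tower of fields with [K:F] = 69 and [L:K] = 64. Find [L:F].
[L:F] = 4416

The tower law says that for any tower of field extensions F ⊂ K ⊂ L with finite degrees, [L:F] = [L:K] · [K:F]. Here this gives [L:F] = 64 · 69 = 4416.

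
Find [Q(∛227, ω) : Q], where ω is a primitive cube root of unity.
[Q(∛227, ω) : Q] = 6

[Q(∛227):Q] = 3 (min poly x^3 - 227, irreducible since 227 is not a perfect cube). [Q(ω):Q] = 2 (min poly x^2 + x + 1). Since Q(∛227) ⊂ R and ω ∉ R, we have ω ∉ Q(∛227), so x^2 + x + 1 remains irreducible over Q(∛227) and [Q(∛227, ω) : Q(∛227)] = 2. By the tower law, [Q(∛227, ω) : Q] = 3 · 2 = 6. (In fact Q(∛227, ω) is the splitting field of x^3 - 227 over Q.)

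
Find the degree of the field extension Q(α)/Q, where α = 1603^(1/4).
[Q(α):Q] = 4

α is a root of x^4 - 1603. By Eisenstein's criterion at the prime p = 7 (which divides the constant term 1603 but p^2 = 49 does not, since 1603 is squarefree), x^4 - 1603 is irreducible over Q. Hence [Q(α):Q] = 4.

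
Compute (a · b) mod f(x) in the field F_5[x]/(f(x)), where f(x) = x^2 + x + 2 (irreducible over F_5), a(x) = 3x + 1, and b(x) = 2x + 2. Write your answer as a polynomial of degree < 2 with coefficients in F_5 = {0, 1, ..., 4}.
a · b ≡ 2x (mod f(x))

Multiply in F_5[x]: a(x)·b(x) = (3x + 1)·(2x + 2) = x^2 + 3x + 2. This has degree ≥ 2, so divide by f(x) over F_5: x^2 + 3x + 2 = (1)·(x^2 + x + 2) + (2x). Hence a·b ≡ 2x (mod f). (F_5[x]/(f) is a field with 5^2 = 25 elements since f is irreducible of degree 2.)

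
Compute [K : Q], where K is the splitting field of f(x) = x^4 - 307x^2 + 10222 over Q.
[K : Q] = 4

Solving the quadratic in x^2: x^2 = (307 ± √(307^2 - 4·10222))/2 = (307 ± √53361)/2 = (307 ± 231)/2, giving x^2 = 269 or x^2 = 38. So f(x) = (x^2 - 269)(x^2 - 38) and the roots of f are ±√269, ±√38. Hence the splitting field is K = Q(√269, √38). Since 269 and 38 are distinct squarefree integers > 1, their product 10222 is not a perfect square, so √38 ∉ Q(√269). By the tower law [K:Q] = [Q(√269,√38):Q(√269)] · [Q(√269):Q] = 2 · 2 = 4.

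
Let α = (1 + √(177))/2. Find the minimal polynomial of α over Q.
m_α(x) = x^2 - x - 44

From 2α - 1 = √(177), squaring gives (2α - 1)^2 = 177, i.e. 4α^2 - 4α + 1 = 177, so α^2 - α + (1 - 177)/4 = 0. Since 177 ≡ 1 (mod 4), (1 - 177)/4 = -44 ∈ Z. The polynomial x^2 - x - 44 has discriminant 1 - 4·(-44) = 177, which is not a perfect square in Q (d = 177 is squarefree and ≠ 1), so x^2 - x - 44 is irreducible over Q. It is the minimal polynomial of α.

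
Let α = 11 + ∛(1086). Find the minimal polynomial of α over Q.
m_α(x) = x^3 - 33x^2 + 363x - 2417

Set β = α - 11 = ∛(1086), so β^3 = 1086. Then (α - 11)^3 - 1086 = 0, i.e. α is a root of g(x) = (x - 11)^3 - 1086 = x^3 - 33x^2 + 363x - 2417. Since g(x) = h(x - 11) where h(x) = x^3 - 1086, and h is irreducible over Q (because 1086 is not a perfect cube, so h has no rational root, and a monic cubic with no rational root is irreducible), g is also irreducible (irreducibility is preserved under the substitution x → x - 11). Hence m_α(x) = x^3 - 33x^2 + 363x - 2417.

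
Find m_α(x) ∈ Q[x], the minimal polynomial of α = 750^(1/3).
m_α(x) = x^3 - 750

α satisfies α^3 = 750, so x^3 - 750 annihilates α. By the rational root test, a rational root p/q (in lowest terms) of x^3 - 750 would satisfy p^3 = 750 q^3, forcing q = 1 and p^3 = 750; but 750 is not a perfect cube, contradiction. A monic cubic over Q with no rational root is irreducible (any nontrivial factorization would include a linear factor). Hence x^3 - 750 is the minimal polynomial of α, and in particular [Q(α):Q] = 3.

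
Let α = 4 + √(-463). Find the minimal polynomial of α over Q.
m_α(x) = x^2 - 8x + 479

From α - 4 = √(-463), squaring gives (α - 4)^2 = -463, i.e. α^2 - 8α + 16 = -463, so α^2 - 8α + 479 = 0. The discriminant of x^2 - 8x + 479 is (-8)^2 - 4·(479) = 64 - 1916 = -1852, and 4·(-463) is not a perfect square in Q since -463 is squarefree and ≠ 1. Hence x^2 - 8x + 479 is irreducible over Q and is the minimal polynomial of α.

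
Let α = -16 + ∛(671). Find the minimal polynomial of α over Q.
m_α(x) = x^3 + 48x^2 + 768x + 3425

Set β = α + 16 = ∛(671), so β^3 = 671. Then (α + 16)^3 - 671 = 0, i.e. α is a root of g(x) = (x + 16)^3 - 671 = x^3 + 48x^2 + 768x + 3425. Since g(x) = h(x + 16) where h(x) = x^3 - 671, and h is irreducible over Q (because 671 is not a perfect cube, so h has no rational root, and a monic cubic with no rational root is irreducible), g is also irreducible (irreducibility is preserved under the substitution x → x + 16). Hence m_α(x) = x^3 + 48x^2 + 768x + 3425.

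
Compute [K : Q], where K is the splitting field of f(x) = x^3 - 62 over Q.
[K : Q] = 6

The roots of x^3 - 62 are ∛62, ω∛62, ω^2∛62 where ω = e^(2πi/3) is a primitive cube root of unity, so K = Q(∛62, ω). Now [Q(∛62):Q] = 3 (since 62 is not a perfect cube, x^3 - 62 is irreducible) and [Q(ω):Q] = 2. Both 2 and 3 divide [K:Q], and [K:Q] ≤ 3·2 = 6, so [K:Q] = 6. (Equivalently: Q(∛62) ⊂ R but ω ∉ R, so [K : Q(∛62)] = 2.)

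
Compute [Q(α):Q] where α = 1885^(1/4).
[Q(α):Q] = 4

α is a root of x^4 - 1885. By Eisenstein's criterion at the prime p = 5 (which divides the constant term 1885 but p^2 = 25 does not, since 1885 is squarefree), x^4 - 1885 is irreducible over Q. Hence [Q(α):Q] = 4.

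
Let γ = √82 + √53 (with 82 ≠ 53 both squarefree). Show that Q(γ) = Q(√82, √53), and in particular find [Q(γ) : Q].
[Q(γ) : Q] = 4 (equivalently, Q(γ) = Q(√82, √53))

Obviously Q(γ) ⊆ Q(√82, √53), and [Q(√82, √53):Q] = 4 (since 82, 53 are distinct squarefree integers > 1 with 4346 not a perfect square). To show equality we compute the minimal polynomial of γ. From γ = √82 + √53: γ^2 = 82 + 2√(4346) + 53 = 135 + 2√(4346), so γ^2 - 135 = 2√(4346); squaring, (γ^2 - 135)^2 = 4·4346, i.e. γ^4 - 270γ^2 + 18225 - 17384 = 0, i.e. γ^4 - 270γ^2 + 841 = 0. So γ is a root of x^4 - 270x^2 + 841. This polynomial is irreducible over Q: it has no rational root (each ±√82 ± √53 is irrational), and any factorization into two quadratics over Q would force √(4346) ∈ Q (pairing opposite roots) or √82, √53 ∈ Q (other pairings), all impossible. Hence [Q(γ):Q] = 4 = [Q(√82, √53):Q], so Q(γ) = Q(√82, √53).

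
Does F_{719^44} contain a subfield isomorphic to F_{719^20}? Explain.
No: F_{719^20} is not a subfield of F_{719^44}

F_{p^m} embeds in F_{p^n} iff m | n. Here 20 ∤ 44 (since 44 = 2·20 + 4 with remainder 4 ≠ 0), so F_{719^20} is not a subfield of F_{719^44}. Equivalently: if it were, the tower law would give 20 = [F_{719^20}:F_719] dividing [F_{719^44}:F_719] = 44, contradiction.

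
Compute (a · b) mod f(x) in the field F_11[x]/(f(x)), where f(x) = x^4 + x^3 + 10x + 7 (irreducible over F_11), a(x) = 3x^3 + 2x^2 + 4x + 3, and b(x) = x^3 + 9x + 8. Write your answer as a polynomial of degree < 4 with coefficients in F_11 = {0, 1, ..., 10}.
a · b ≡ 5x^3 + 8x^2 + 10x + 9 (mod f(x))

Multiply in F_11[x]: a(x)·b(x) = (3x^3 + 2x^2 + 4x + 3)·(x^3 + 9x + 8) = 3x^6 + 2x^5 + 9x^4 + x^3 + 8x^2 + 4x + 2. This has degree ≥ 4, so divide by f(x) over F_11: 3x^6 + 2x^5 + 9x^4 + x^3 + 8x^2 + 4x + 2 = (3x^2 + 10x + 10)·(x^4 + x^3 + 10x + 7) + (5x^3 + 8x^2 + 10x + 9). Hence a·b ≡ 5x^3 + 8x^2 + 10x + 9 (mod f). (F_11[x]/(f) is a field with 11^4 = 14641 elements since f is irreducible of degree 4.)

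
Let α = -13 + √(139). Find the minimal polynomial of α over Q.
m_α(x) = x^2 + 26x + 30

From α + 13 = √(139), squaring gives (α + 13)^2 = 139, i.e. α^2 + 26α + 169 = 139, so α^2 + 26α + 30 = 0. The discriminant of x^2 + 26x + 30 is (26)^2 - 4·(30) = 676 - 120 = 556, and 4·(139) is not a perfect square in Q since 139 is squarefree and ≠ 1. Hence x^2 + 26x + 30 is irreducible over Q and is the minimal polynomial of α.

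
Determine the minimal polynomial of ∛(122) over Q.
m_α(x) = x^3 - 122

α satisfies α^3 = 122, so x^3 - 122 annihilates α. By the rational root test, a rational root p/q (in lowest terms) of x^3 - 122 would satisfy p^3 = 122 q^3, forcing q = 1 and p^3 = 122; but 122 is not a perfect cube, contradiction. A monic cubic over Q with no rational root is irreducible (any nontrivial factorization would include a linear factor). Hence x^3 - 122 is the minimal polynomial of α, and in particular [Q(α):Q] = 3.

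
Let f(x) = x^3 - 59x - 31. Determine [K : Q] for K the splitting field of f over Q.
[K : Q] = 6

By the rational root test, any rational root of the monic integer polynomial f(x) = x^3 - 59x - 31 must be an integer dividing the constant term -31, i.e. one of ±{1, 31}. Evaluating: f(1) = -89, f(-1) = 27, f(31) = 27931, f(-31) = -27993; none is 0, so f has no rational root and is therefore irreducible over Q (a cubic with no linear factor over a field is irreducible). For an irreducible cubic, the Galois group is A_3 or S_3 according as the discriminant disc(f) = -4a^3 - 27b^2 = -4·(-59)^3 - 27·(-31)^2 = 795569 is or is not a square in Q. Here disc(f) = 795569 is not a perfect square in Q, so the Galois group of f over Q is not contained in A_3 and must be all of S_3. The splitting field has degree |S_3| = 6 over Q, so [K : Q] = 6.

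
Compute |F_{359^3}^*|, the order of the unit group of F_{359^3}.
|F_{359^3}^*| = 46268278

F_{359^3} has 359^3 = 46268279 elements; its multiplicative group consists of all nonzero elements, so |F_{359^3}^*| = 46268279 - 1 = 46268278. (It is cyclic since any finite subgroup of the multiplicative group of a field is cyclic.)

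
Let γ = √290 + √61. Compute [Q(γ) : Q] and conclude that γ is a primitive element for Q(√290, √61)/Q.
[Q(γ) : Q] = 4 (equivalently, Q(γ) = Q(√290, √61))

Obviously Q(γ) ⊆ Q(√290, √61), and [Q(√290, √61):Q] = 4 (since 290, 61 are distinct squarefree integers > 1 with 17690 not a perfect square). To show equality we compute the minimal polynomial of γ. From γ = √290 + √61: γ^2 = 290 + 2√(17690) + 61 = 351 + 2√(17690), so γ^2 - 351 = 2√(17690); squaring, (γ^2 - 351)^2 = 4·17690, i.e. γ^4 - 702γ^2 + 123201 - 70760 = 0, i.e. γ^4 - 702γ^2 + 52441 = 0. So γ is a root of x^4 - 702x^2 + 52441. This polynomial is irreducible over Q: it has no rational root (each ±√290 ± √61 is irrational), and any factorization into two quadratics over Q would force √(17690) ∈ Q (pairing opposite roots) or √290, √61 ∈ Q (other pairings), all impossible. Hence [Q(γ):Q] = 4 = [Q(√290, √61):Q], so Q(γ) = Q(√290, √61).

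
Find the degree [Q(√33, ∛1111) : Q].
[Q(√33, ∛1111) : Q] = 6

Let L = Q(√33, ∛1111). Since Q(√33) ⊂ L and [Q(√33):Q] = 2, the tower law gives 2 | [L:Q]. Likewise Q(∛1111) ⊂ L with [Q(∛1111):Q] = 3 (because 1111 is not a perfect cube), so 3 | [L:Q]. As gcd(2,3) = 1, [L:Q] is divisible by 6. Conversely L is generated over Q by √33 and ∛1111, so [L:Q] ≤ 2·3 = 6. Therefore [Q(√33, ∛1111) : Q] = 6.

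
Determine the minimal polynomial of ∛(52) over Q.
m_α(x) = x^3 - 52

α satisfies α^3 = 52, so x^3 - 52 annihilates α. By the rational root test, a rational root p/q (in lowest terms) of x^3 - 52 would satisfy p^3 = 52 q^3, forcing q = 1 and p^3 = 52; but 52 is not a perfect cube, contradiction. A monic cubic over Q with no rational root is irreducible (any nontrivial factorization would include a linear factor). Hence x^3 - 52 is the minimal polynomial of α, and in particular [Q(α):Q] = 3.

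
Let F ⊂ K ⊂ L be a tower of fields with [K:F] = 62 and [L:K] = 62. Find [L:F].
[L:F] = 3844

The tower law says that for any tower of field extensions F ⊂ K ⊂ L with finite degrees, [L:F] = [L:K] · [K:F]. Here this gives [L:F] = 62 · 62 = 3844.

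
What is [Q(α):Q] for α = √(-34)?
[Q(α):Q] = 2

[Q(α):Q] equals the degree of the minimal polynomial of α. Here α^2 = -34 and x^2 + 34 is irreducible (d = -34 is squarefree, ≠ 1, hence not a square), so deg(m_α) = 2. Thus [Q(α):Q] = 2.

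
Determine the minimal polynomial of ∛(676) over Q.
m_α(x) = x^3 - 676

α satisfies α^3 = 676, so x^3 - 676 annihilates α. By the rational root test, a rational root p/q (in lowest terms) of x^3 - 676 would satisfy p^3 = 676 q^3, forcing q = 1 and p^3 = 676; but 676 is not a perfect cube, contradiction. A monic cubic over Q with no rational root is irreducible (any nontrivial factorization would include a linear factor). Hence x^3 - 676 is the minimal polynomial of α, and in particular [Q(α):Q] = 3.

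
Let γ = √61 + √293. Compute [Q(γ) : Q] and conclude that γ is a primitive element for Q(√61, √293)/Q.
[Q(γ) : Q] = 4 (equivalently, Q(γ) = Q(√61, √293))

Obviously Q(γ) ⊆ Q(√61, √293), and [Q(√61, √293):Q] = 4 (since 61, 293 are distinct squarefree integers > 1 with 17873 not a perfect square). To show equality we compute the minimal polynomial of γ. From γ = √61 + √293: γ^2 = 61 + 2√(17873) + 293 = 354 + 2√(17873), so γ^2 - 354 = 2√(17873); squaring, (γ^2 - 354)^2 = 4·17873, i.e. γ^4 - 708γ^2 + 125316 - 71492 = 0, i.e. γ^4 - 708γ^2 + 53824 = 0. So γ is a root of x^4 - 708x^2 + 53824. This polynomial is irreducible over Q: it has no rational root (each ±√61 ± √293 is irrational), and any factorization into two quadratics over Q would force √(17873) ∈ Q (pairing opposite roots) or √61, √293 ∈ Q (other pairings), all impossible. Hence [Q(γ):Q] = 4 = [Q(√61, √293):Q], so Q(γ) = Q(√61, √293).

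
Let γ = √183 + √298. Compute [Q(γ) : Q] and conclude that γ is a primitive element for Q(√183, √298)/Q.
[Q(γ) : Q] = 4 (equivalently, Q(γ) = Q(√183, √298))

Obviously Q(γ) ⊆ Q(√183, √298), and [Q(√183, √298):Q] = 4 (since 183, 298 are distinct squarefree integers > 1 with 54534 not a perfect square). To show equality we compute the minimal polynomial of γ. From γ = √183 + √298: γ^2 = 183 + 2√(54534) + 298 = 481 + 2√(54534), so γ^2 - 481 = 2√(54534); squaring, (γ^2 - 481)^2 = 4·54534, i.e. γ^4 - 962γ^2 + 231361 - 218136 = 0, i.e. γ^4 - 962γ^2 + 13225 = 0. So γ is a root of x^4 - 962x^2 + 13225. This polynomial is irreducible over Q: it has no rational root (each ±√183 ± √298 is irrational), and any factorization into two quadratics over Q would force √(54534) ∈ Q (pairing opposite roots) or √183, √298 ∈ Q (other pairings), all impossible. Hence [Q(γ):Q] = 4 = [Q(√183, √298):Q], so Q(γ) = Q(√183, √298).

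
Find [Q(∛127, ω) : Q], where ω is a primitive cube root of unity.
[Q(∛127, ω) : Q] = 6

[Q(∛127):Q] = 3 (min poly x^3 - 127, irreducible since 127 is not a perfect cube). [Q(ω):Q] = 2 (min poly x^2 + x + 1). Since Q(∛127) ⊂ R and ω ∉ R, we have ω ∉ Q(∛127), so x^2 + x + 1 remains irreducible over Q(∛127) and [Q(∛127, ω) : Q(∛127)] = 2. By the tower law, [Q(∛127, ω) : Q] = 3 · 2 = 6. (In fact Q(∛127, ω) is the splitting field of x^3 - 127 over Q.)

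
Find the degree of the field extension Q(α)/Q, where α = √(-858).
[Q(α):Q] = 2

[Q(α):Q] equals the degree of the minimal polynomial of α. Here α^2 = -858 and x^2 + 858 is irreducible (d = -858 is squarefree, ≠ 1, hence not a square), so deg(m_α) = 2. Thus [Q(α):Q] = 2.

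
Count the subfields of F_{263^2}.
F_{263^2} has 2 subfields

The subfields of F_{p^n} are exactly the fields F_{p^d} for d | n (each is the fixed field of the unique index-d subgroup of Gal(F_{p^n}/F_p) ≅ Z/nZ). The divisors of n = 2 are {1, 2}, giving 2 subfields: F_{263^1}, F_{263^2}.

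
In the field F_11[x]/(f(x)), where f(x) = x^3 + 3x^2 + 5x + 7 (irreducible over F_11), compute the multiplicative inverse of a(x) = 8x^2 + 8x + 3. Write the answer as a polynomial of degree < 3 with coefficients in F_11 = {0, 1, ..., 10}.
a(x)^(-1) ≡ 4x^2 + 3x + 6 (mod f(x))

Since f is irreducible over F_11, F_11[x]/(f) is a field and a(x) ≠ 0 has an inverse. Apply the extended Euclidean algorithm to f(x) and a(x) in F_11[x]: f(x) = (7x + 3)·a(x) + (4x + 9);  a(x) = (2x + 3)·(4x + 9) + (9). The last nonzero remainder is the constant 9 = gcd(f, a) in F_11. Back-substituting through the division chain expresses 9 = s(x)·a(x) + t(x)·f(x) with s(x) ≡ 3x^2 + 5x + 10 (mod f), so (3x^2 + 5x + 10)·a(x) ≡ 9 (mod f). Multiplying by 9^(-1) ≡ 5 in F_11 gives a(x)^(-1) ≡ 5·(3x^2 + 5x + 10) ≡ 4x^2 + 3x + 6 (mod f). Check: (8x^2 + 8x + 3)·(4x^2 + 3x + 6) = 10x^4 + x^3 + 7x^2 + 2x + 7 ≡ 1 (mod x^3 + 3x^2 + 5x + 7).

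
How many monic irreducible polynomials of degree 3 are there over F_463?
There are 33084128 monic irreducible polynomials of degree 3 over F_463

Each element of F_{463^3} that lies in no proper subfield is a root of exactly one monic irreducible of degree 3 over F_463, and each such polynomial has 3 distinct roots in F_{463^3}. By Möbius inversion the count is N_463(3) = (1/3) Σ_{d|3} μ(3/d) · 463^d = (1/3)(μ(3)·463^1 + μ(1)·463^3) = 99252384/3 = 33084128.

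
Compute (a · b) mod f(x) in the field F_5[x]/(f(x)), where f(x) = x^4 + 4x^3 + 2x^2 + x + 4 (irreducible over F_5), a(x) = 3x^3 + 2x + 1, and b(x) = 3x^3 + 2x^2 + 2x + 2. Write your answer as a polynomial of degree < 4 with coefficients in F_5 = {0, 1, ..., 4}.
a · b ≡ 3x^3 + 2x^2 + 2x + 1 (mod f(x))

Multiply in F_5[x]: a(x)·b(x) = (3x^3 + 2x + 1)·(3x^3 + 2x^2 + 2x + 2) = 4x^6 + x^5 + 2x^4 + 3x^3 + x^2 + x + 2. This has degree ≥ 4, so divide by f(x) over F_5: 4x^6 + x^5 + 2x^4 + 3x^3 + x^2 + x + 2 = (4x^2 + 4)·(x^4 + 4x^3 + 2x^2 + x + 4) + (3x^3 + 2x^2 + 2x + 1). Hence a·b ≡ 3x^3 + 2x^2 + 2x + 1 (mod f). (F_5[x]/(f) is a field with 5^4 = 625 elements since f is irreducible of degree 4.)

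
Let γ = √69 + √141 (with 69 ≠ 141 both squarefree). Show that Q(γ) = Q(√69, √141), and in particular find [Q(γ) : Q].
[Q(γ) : Q] = 4 (equivalently, Q(γ) = Q(√69, √141))

Obviously Q(γ) ⊆ Q(√69, √141), and [Q(√69, √141):Q] = 4 (since 69, 141 are distinct squarefree integers > 1 with 9729 not a perfect square). To show equality we compute the minimal polynomial of γ. From γ = √69 + √141: γ^2 = 69 + 2√(9729) + 141 = 210 + 2√(9729), so γ^2 - 210 = 2√(9729); squaring, (γ^2 - 210)^2 = 4·9729, i.e. γ^4 - 420γ^2 + 44100 - 38916 = 0, i.e. γ^4 - 420γ^2 + 5184 = 0. So γ is a root of x^4 - 420x^2 + 5184. This polynomial is irreducible over Q: it has no rational root (each ±√69 ± √141 is irrational), and any factorization into two quadratics over Q would force √(9729) ∈ Q (pairing opposite roots) or √69, √141 ∈ Q (other pairings), all impossible. Hence [Q(γ):Q] = 4 = [Q(√69, √141):Q], so Q(γ) = Q(√69, √141).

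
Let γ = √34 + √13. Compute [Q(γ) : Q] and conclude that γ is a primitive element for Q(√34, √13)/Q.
[Q(γ) : Q] = 4 (equivalently, Q(γ) = Q(√34, √13))

Obviously Q(γ) ⊆ Q(√34, √13), and [Q(√34, √13):Q] = 4 (since 34, 13 are distinct squarefree integers > 1 with 442 not a perfect square). To show equality we compute the minimal polynomial of γ. From γ = √34 + √13: γ^2 = 34 + 2√(442) + 13 = 47 + 2√(442), so γ^2 - 47 = 2√(442); squaring, (γ^2 - 47)^2 = 4·442, i.e. γ^4 - 94γ^2 + 2209 - 1768 = 0, i.e. γ^4 - 94γ^2 + 441 = 0. So γ is a root of x^4 - 94x^2 + 441. This polynomial is irreducible over Q: it has no rational root (each ±√34 ± √13 is irrational), and any factorization into two quadratics over Q would force √(442) ∈ Q (pairing opposite roots) or √34, √13 ∈ Q (other pairings), all impossible. Hence [Q(γ):Q] = 4 = [Q(√34, √13):Q], so Q(γ) = Q(√34, √13).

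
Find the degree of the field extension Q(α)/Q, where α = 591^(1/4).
[Q(α):Q] = 4

α is a root of x^4 - 591. By Eisenstein's criterion at the prime p = 3 (which divides the constant term 591 but p^2 = 9 does not, since 591 is squarefree), x^4 - 591 is irreducible over Q. Hence [Q(α):Q] = 4.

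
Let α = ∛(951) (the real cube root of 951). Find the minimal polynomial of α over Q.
m_α(x) = x^3 - 951

α satisfies α^3 = 951, so x^3 - 951 annihilates α. By the rational root test, a rational root p/q (in lowest terms) of x^3 - 951 would satisfy p^3 = 951 q^3, forcing q = 1 and p^3 = 951; but 951 is not a perfect cube, contradiction. A monic cubic over Q with no rational root is irreducible (any nontrivial factorization would include a linear factor). Hence x^3 - 951 is the minimal polynomial of α, and in particular [Q(α):Q] = 3.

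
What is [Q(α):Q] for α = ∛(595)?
[Q(α):Q] = 3

The minimal polynomial of α is x^3 - 595, irreducible over Q since 595 is not a perfect cube (so x^3 - 595 has no rational root). Hence [Q(α):Q] = deg(m_α) = 3.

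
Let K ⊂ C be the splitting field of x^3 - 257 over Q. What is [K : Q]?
[K : Q] = 6

The roots of x^3 - 257 are ∛257, ω∛257, ω^2∛257 where ω = e^(2πi/3) is a primitive cube root of unity, so K = Q(∛257, ω). Now [Q(∛257):Q] = 3 (since 257 is not a perfect cube, x^3 - 257 is irreducible) and [Q(ω):Q] = 2. Both 2 and 3 divide [K:Q], and [K:Q] ≤ 3·2 = 6, so [K:Q] = 6. (Equivalently: Q(∛257) ⊂ R but ω ∉ R, so [K : Q(∛257)] = 2.)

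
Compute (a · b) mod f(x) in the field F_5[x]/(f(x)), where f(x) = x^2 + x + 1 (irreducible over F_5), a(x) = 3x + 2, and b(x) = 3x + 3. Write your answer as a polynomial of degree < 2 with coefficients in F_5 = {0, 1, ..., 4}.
a · b ≡ x + 2 (mod f(x))

Multiply in F_5[x]: a(x)·b(x) = (3x + 2)·(3x + 3) = 4x^2 + 1. This has degree ≥ 2, so divide by f(x) over F_5: 4x^2 + 1 = (4)·(x^2 + x + 1) + (x + 2). Hence a·b ≡ x + 2 (mod f). (F_5[x]/(f) is a field with 5^2 = 25 elements since f is irreducible of degree 2.)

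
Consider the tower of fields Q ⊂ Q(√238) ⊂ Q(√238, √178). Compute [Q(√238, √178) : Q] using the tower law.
[Q(√238, √178) : Q] = 4

[Q(√238):Q] = 2 (min poly x^2 - 238, irreducible since 238 is squarefree > 1). For the top step, suppose √178 ∈ Q(√238), say √178 = c + d√238 with c, d ∈ Q. Squaring: 178 = c^2 + 238d^2 + 2cd√238. Since √238 ∉ Q this forces 2cd = 0. If d = 0 then √178 = c ∈ Q, contradicting 178 squarefree > 1. If c = 0 then 178 = 238d^2, so 238·178 = (238d)^2 is a perfect square in Q — but 238·178 = 42364 is not a perfect square (since 238 and 178 are distinct squarefree integers). Contradiction. Hence √178 ∉ Q(√238), so x^2 - 178 stays irreducible over Q(√238) and [Q(√238, √178) : Q(√238)] = 2. By the tower law, [Q(√238, √178) : Q] = 2 · 2 = 4.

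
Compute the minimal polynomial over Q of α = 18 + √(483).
m_α(x) = x^2 - 36x - 159

From α - 18 = √(483), squaring gives (α - 18)^2 = 483, i.e. α^2 - 36α + 324 = 483, so α^2 - 36α - 159 = 0. The discriminant of x^2 - 36x - 159 is (-36)^2 - 4·(-159) = 1296 + 636 = 1932, and 4·(483) is not a perfect square in Q since 483 is squarefree and ≠ 1. Hence x^2 - 36x - 159 is irreducible over Q and is the minimal polynomial of α.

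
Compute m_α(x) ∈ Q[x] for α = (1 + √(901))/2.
m_α(x) = x^2 - x - 225

From 2α - 1 = √(901), squaring gives (2α - 1)^2 = 901, i.e. 4α^2 - 4α + 1 = 901, so α^2 - α + (1 - 901)/4 = 0. Since 901 ≡ 1 (mod 4), (1 - 901)/4 = -225 ∈ Z. The polynomial x^2 - x - 225 has discriminant 1 - 4·(-225) = 901, which is not a perfect square in Q (d = 901 is squarefree and ≠ 1), so x^2 - x - 225 is irreducible over Q. It is the minimal polynomial of α.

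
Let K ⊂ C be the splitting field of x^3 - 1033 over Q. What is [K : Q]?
[K : Q] = 6

The roots of x^3 - 1033 are ∛1033, ω∛1033, ω^2∛1033 where ω = e^(2πi/3) is a primitive cube root of unity, so K = Q(∛1033, ω). Now [Q(∛1033):Q] = 3 (since 1033 is not a perfect cube, x^3 - 1033 is irreducible) and [Q(ω):Q] = 2. Both 2 and 3 divide [K:Q], and [K:Q] ≤ 3·2 = 6, so [K:Q] = 6. (Equivalently: Q(∛1033) ⊂ R but ω ∉ R, so [K : Q(∛1033)] = 2.)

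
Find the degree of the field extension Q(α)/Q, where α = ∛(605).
[Q(α):Q] = 3

The minimal polynomial of α is x^3 - 605, irreducible over Q since 605 is not a perfect cube (so x^3 - 605 has no rational root). Hence [Q(α):Q] = deg(m_α) = 3.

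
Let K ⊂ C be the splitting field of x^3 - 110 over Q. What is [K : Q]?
[K : Q] = 6

The roots of x^3 - 110 are ∛110, ω∛110, ω^2∛110 where ω = e^(2πi/3) is a primitive cube root of unity, so K = Q(∛110, ω). Now [Q(∛110):Q] = 3 (since 110 is not a perfect cube, x^3 - 110 is irreducible) and [Q(ω):Q] = 2. Both 2 and 3 divide [K:Q], and [K:Q] ≤ 3·2 = 6, so [K:Q] = 6. (Equivalently: Q(∛110) ⊂ R but ω ∉ R, so [K : Q(∛110)] = 2.)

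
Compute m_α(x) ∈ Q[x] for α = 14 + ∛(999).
m_α(x) = x^3 - 42x^2 + 588x - 3743

Set β = α - 14 = ∛(999), so β^3 = 999. Then (α - 14)^3 - 999 = 0, i.e. α is a root of g(x) = (x - 14)^3 - 999 = x^3 - 42x^2 + 588x - 3743. Since g(x) = h(x - 14) where h(x) = x^3 - 999, and h is irreducible over Q (because 999 is not a perfect cube, so h has no rational root, and a monic cubic with no rational root is irreducible), g is also irreducible (irreducibility is preserved under the substitution x → x - 14). Hence m_α(x) = x^3 - 42x^2 + 588x - 3743.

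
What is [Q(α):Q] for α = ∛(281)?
[Q(α):Q] = 3

The minimal polynomial of α is x^3 - 281, irreducible over Q since 281 is not a perfect cube (so x^3 - 281 has no rational root). Hence [Q(α):Q] = deg(m_α) = 3.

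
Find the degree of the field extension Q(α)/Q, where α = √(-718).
[Q(α):Q] = 2

[Q(α):Q] equals the degree of the minimal polynomial of α. Here α^2 = -718 and x^2 + 718 is irreducible (d = -718 is squarefree, ≠ 1, hence not a square), so deg(m_α) = 2. Thus [Q(α):Q] = 2.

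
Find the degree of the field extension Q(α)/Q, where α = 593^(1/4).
[Q(α):Q] = 4

α is a root of x^4 - 593. By Eisenstein's criterion at the prime p = 593 (which divides the constant term 593 but p^2 = 351649 does not, since 593 is squarefree), x^4 - 593 is irreducible over Q. Hence [Q(α):Q] = 4.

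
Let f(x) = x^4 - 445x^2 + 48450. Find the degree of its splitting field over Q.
[K : Q] = 4

Solving the quadratic in x^2: x^2 = (445 ± √(445^2 - 4·48450))/2 = (445 ± √4225)/2 = (445 ± 65)/2, giving x^2 = 255 or x^2 = 190. So f(x) = (x^2 - 255)(x^2 - 190) and the roots of f are ±√255, ±√190. Hence the splitting field is K = Q(√255, √190). Since 255 and 190 are distinct squarefree integers > 1, their product 48450 is not a perfect square, so √190 ∉ Q(√255). By the tower law [K:Q] = [Q(√255,√190):Q(√255)] · [Q(√255):Q] = 2 · 2 = 4.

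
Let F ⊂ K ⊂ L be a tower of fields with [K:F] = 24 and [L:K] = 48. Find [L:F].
[L:F] = 1152

The tower law says that for any tower of field extensions F ⊂ K ⊂ L with finite degrees, [L:F] = [L:K] · [K:F]. Here this gives [L:F] = 48 · 24 = 1152.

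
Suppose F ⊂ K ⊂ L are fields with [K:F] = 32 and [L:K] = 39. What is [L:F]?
[L:F] = 1248

The tower law says that for any tower of field extensions F ⊂ K ⊂ L with finite degrees, [L:F] = [L:K] · [K:F]. Here this gives [L:F] = 39 · 32 = 1248.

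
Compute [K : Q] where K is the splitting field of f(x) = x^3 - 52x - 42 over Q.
[K : Q] = 6

By the rational root test, any rational root of the monic integer polynomial f(x) = x^3 - 52x - 42 must be an integer dividing the constant term -42, i.e. one of ±{1, 2, 3, 6, 7, 14, 21, 42}. Evaluating: f(1) = -93, f(-1) = 9, f(2) = -138, f(-2) = 54, f(3) = -171, f(-3) = 87, f(6) = -138, f(-6) = 54, f(7) = -63, f(-7) = -21, f(14) = 1974, f(-14) = -2058, f(21) = 8127, f(-21) = -8211, f(42) = 71862, f(-42) = -71946; none is 0, so f has no rational root and is therefore irreducible over Q (a cubic with no linear factor over a field is irreducible). For an irreducible cubic, the Galois group is A_3 or S_3 according as the discriminant disc(f) = -4a^3 - 27b^2 = -4·(-52)^3 - 27·(-42)^2 = 514804 is or is not a square in Q. Here disc(f) = 514804 is not a perfect square in Q, so the Galois group of f over Q is not contained in A_3 and must be all of S_3. The splitting field has degree |S_3| = 6 over Q, so [K : Q] = 6.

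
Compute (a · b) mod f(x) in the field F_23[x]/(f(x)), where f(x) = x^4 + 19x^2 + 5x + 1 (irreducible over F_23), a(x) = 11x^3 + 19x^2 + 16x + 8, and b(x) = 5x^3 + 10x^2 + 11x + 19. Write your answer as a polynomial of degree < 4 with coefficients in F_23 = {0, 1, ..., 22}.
a · b ≡ 13x^3 + 3x^2 + 7x + 1 (mod f(x))

Multiply in F_23[x]: a(x)·b(x) = (11x^3 + 19x^2 + 16x + 8)·(5x^3 + 10x^2 + 11x + 19) = 9x^6 + 21x^5 + 20x^3 + 19x^2 + x + 14. This has degree ≥ 4, so divide by f(x) over F_23: 9x^6 + 21x^5 + 20x^3 + 19x^2 + x + 14 = (9x^2 + 21x + 13)·(x^4 + 19x^2 + 5x + 1) + (13x^3 + 3x^2 + 7x + 1). Hence a·b ≡ 13x^3 + 3x^2 + 7x + 1 (mod f). (F_23[x]/(f) is a field with 23^4 = 279841 elements since f is irreducible of degree 4.)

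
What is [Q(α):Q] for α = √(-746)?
[Q(α):Q] = 2

[Q(α):Q] equals the degree of the minimal polynomial of α. Here α^2 = -746 and x^2 + 746 is irreducible (d = -746 is squarefree, ≠ 1, hence not a square), so deg(m_α) = 2. Thus [Q(α):Q] = 2.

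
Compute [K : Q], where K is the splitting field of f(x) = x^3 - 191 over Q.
[K : Q] = 6

The roots of x^3 - 191 are ∛191, ω∛191, ω^2∛191 where ω = e^(2πi/3) is a primitive cube root of unity, so K = Q(∛191, ω). Now [Q(∛191):Q] = 3 (since 191 is not a perfect cube, x^3 - 191 is irreducible) and [Q(ω):Q] = 2. Both 2 and 3 divide [K:Q], and [K:Q] ≤ 3·2 = 6, so [K:Q] = 6. (Equivalently: Q(∛191) ⊂ R but ω ∉ R, so [K : Q(∛191)] = 2.)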